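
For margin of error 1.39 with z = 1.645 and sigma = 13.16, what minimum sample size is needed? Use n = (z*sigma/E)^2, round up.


z*sigma/E = 1.645 * 13.16 / 1.39 = 108241/6950 ≈ 15.574245
(z*sigma/E)^2 ≈ 242.557095
round up: n = 243

243


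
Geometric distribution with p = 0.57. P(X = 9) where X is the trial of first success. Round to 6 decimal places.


P = (1-p)^(k-1) * p
(1-p)^(k-1) = 0.43^8 ≈ 0.001168820
P = 0.001168820 * 0.57 ≈ 0.0006662274

0.000666


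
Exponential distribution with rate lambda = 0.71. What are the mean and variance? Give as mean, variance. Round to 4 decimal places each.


mean = 1/lam, var = 1/lam^2
mean = 1 / 0.71 = 100/71 ≈ 1.408451
lam^2 = 0.71^2 = 0.5041
var = 1 / 0.5041 = 10000/5041 ≈ 1.983733

1.4085, 1.9837


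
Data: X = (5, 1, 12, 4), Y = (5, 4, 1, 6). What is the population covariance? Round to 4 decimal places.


Cov = (1/n)*sum((xi-xbar)(yi-ybar))
n = 4, xbar = 22/4 = 5.5, ybar = 16/4 = 4
sum((xi-xbar)(yi-ybar)) = -23
Cov = -23 / 4 = -5.75

-5.7500


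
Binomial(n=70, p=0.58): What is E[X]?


E[X] = n*p = 70 * 0.58 = 40.6

40.6


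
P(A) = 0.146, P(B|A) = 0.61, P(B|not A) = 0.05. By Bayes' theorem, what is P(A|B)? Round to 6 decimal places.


P(A|B) = P(B|A)*P(A) / P(B), P(B) = P(B|A)*P(A) + P(B|not A)*P(not A)
P(B|A)*P(A) = 0.61 * 0.146 = 0.08906
P(B|not A)*P(not A) = 0.05 * 0.854 = 0.0427
P(B) = 0.08906 + 0.0427 = 0.13176
P(A|B) = 0.08906 / 0.13176 = 73/108 ≈ 0.67592593

0.675926


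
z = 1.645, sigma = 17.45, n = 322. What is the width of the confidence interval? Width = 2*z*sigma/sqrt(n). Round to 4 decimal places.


width = 2*z*sigma/sqrt(n)
2*z*sigma = 2 * 1.645 * 17.45 = 57.4105
sqrt(322) ≈ 17.944358
width = 57.4105 / 17.944358 ≈ 3.199362

3.1994


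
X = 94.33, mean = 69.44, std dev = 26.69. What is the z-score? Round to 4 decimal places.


z = (X - mu) / sigma
X - mu = 94.33 - 69.44 = 24.89
z = 24.89 / 26.69 = 2489/2669 ≈ 0.932559

0.9326


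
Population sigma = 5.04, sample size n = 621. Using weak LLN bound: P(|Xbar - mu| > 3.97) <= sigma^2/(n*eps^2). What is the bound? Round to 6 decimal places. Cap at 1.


bound = min(1, sigma^2/(n*eps^2))
sigma^2 = 5.04^2 = 25.4016
n*eps^2 = 621 * 3.97^2 = 621 * 15.7609 = 9787.5189
sigma^2/(n*eps^2) = 25.4016 / 9787.5189 ≈ 0.00259531

0.002595


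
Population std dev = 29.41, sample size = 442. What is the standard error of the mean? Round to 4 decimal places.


SE = sigma / sqrt(n)
sqrt(442) ≈ 21.023796
SE = 29.41 / 21.023796 ≈ 1.398891

1.3989


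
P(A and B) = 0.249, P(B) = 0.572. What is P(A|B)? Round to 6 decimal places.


P(A|B) = P(A and B) / P(B) = 0.249 / 0.572 = 249/572 ≈ 0.43531469

0.435315


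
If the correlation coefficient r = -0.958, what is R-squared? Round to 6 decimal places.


R^2 = r^2 = (-0.958)^2 = 0.917764

0.917764


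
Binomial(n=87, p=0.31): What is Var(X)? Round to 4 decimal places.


Var = n*p*(1-p) = 87 * 0.31 * 0.69 = 18.6093

18.6093


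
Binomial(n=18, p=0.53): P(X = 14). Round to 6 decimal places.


P = C(n,k) * p^k * (1-p)^(n-k)
C(18,14) = 3060
p^k = 0.53^14 ≈ 0.0001379946
(1-p)^(n-k) = 0.47^4 = 0.04879681
P = 3060 * 0.0001379946 * 0.04879681 ≈ 0.020605

0.020605


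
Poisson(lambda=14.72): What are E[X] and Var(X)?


E[X] = Var(X) = lambda = 14.72

14.72, 14.72


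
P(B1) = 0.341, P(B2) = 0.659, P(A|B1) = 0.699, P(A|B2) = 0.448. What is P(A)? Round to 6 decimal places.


P(A) = P(A|B1)*P(B1) + P(A|B2)*P(B2)
P(A|B1)*P(B1) = 0.699 * 0.341 = 0.238359
P(A|B2)*P(B2) = 0.448 * 0.659 = 0.295232
P(A) = 0.238359 + 0.295232 = 0.533591

0.533591


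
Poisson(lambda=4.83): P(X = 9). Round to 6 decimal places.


P = e^(-lam) * lam^k / k!
e^(-4.83) ≈ 0.007986521
lam^k = 4.83^9 ≈ 1430619.619846
k! = 9! = 362880
P = 0.007986521 * 1430619.619846 / 362880 ≈ 0.031486

0.031486


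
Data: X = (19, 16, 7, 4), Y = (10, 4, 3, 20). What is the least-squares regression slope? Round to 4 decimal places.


b = sum((xi-xbar)(yi-ybar)) / sum((xi-xbar)^2)
n = 4, xbar = 46/4 = 11.5, ybar = 37/4 = 9.25
Sxy = sum((xi-xbar)(yi-ybar)) = -70.5
Sxx = sum((xi-xbar)^2) = 153
b = Sxy / Sxx = -47/102 ≈ -0.460784

-0.4608


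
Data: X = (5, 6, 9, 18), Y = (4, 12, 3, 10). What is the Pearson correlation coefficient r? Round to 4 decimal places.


r = sum((xi-xbar)(yi-ybar)) / sqrt(sum((xi-xbar)^2) * sum((yi-ybar)^2))
n = 4, xbar = 38/4 = 9.5, ybar = 29/4 = 7.25
Sxy = sum((xi-xbar)(yi-ybar)) = 23.5
Sxx = sum((xi-xbar)^2) = 105
Syy = sum((yi-ybar)^2) = 58.75
sqrt(Sxx*Syy) ≈ 78.541390
r = Sxy / sqrt(Sxx*Syy) = 23.5 / 78.541390 ≈ 0.299205

0.2992


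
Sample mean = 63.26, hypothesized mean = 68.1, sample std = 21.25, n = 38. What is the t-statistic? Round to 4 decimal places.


t = (xbar - mu0) / (s/sqrt(n))
xbar - mu0 = 63.26 - 68.1 = -4.84
sqrt(38) ≈ 6.16441400
s/sqrt(n) = 21.25 / 6.16441400 ≈ 3.44720520
t = -4.84 / 3.44720520 ≈ -1.404036

-1.4040


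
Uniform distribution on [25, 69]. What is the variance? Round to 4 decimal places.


Var = (b-a)^2 / 12
(b-a)^2 = (69 - 25)^2 = 1936
Var = 1936/12 ≈ 161.333333

161.3333


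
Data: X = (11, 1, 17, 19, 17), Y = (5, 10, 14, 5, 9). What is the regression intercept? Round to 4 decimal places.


a = ybar - b*xbar, where b = sum((xi-xbar)(yi-ybar)) / sum((xi-xbar)^2)
n = 5, xbar = 65/5 = 13, ybar = 43/5 = 8.6
Sxy = sum((xi-xbar)(yi-ybar)) = -8
Sxx = sum((xi-xbar)^2) = 216
b = Sxy / Sxx = -1/27 ≈ -0.037037
a = 8.6 - (-0.037037) * 13 = 1226/135 ≈ 9.081481

9.0815


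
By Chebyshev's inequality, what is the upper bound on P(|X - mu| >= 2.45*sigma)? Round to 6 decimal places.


P <= 1/k^2
k^2 = 2.45^2 = 6.0025
1/k^2 = 1 / 6.0025 = 400/2401 ≈ 0.16659725

0.166597


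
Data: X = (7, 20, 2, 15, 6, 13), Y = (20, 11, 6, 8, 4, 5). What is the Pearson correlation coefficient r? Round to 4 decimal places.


r = sum((xi-xbar)(yi-ybar)) / sqrt(sum((xi-xbar)^2) * sum((yi-ybar)^2))
n = 6, xbar = 63/6 = 10.5, ybar = 54/6 = 9
Sxy = sum((xi-xbar)(yi-ybar)) = 14
Sxx = sum((xi-xbar)^2) = 221.5
Syy = sum((yi-ybar)^2) = 176
sqrt(Sxx*Syy) ≈ 197.443663
r = Sxy / sqrt(Sxx*Syy) = 14 / 197.443663 ≈ 0.070906

0.0709


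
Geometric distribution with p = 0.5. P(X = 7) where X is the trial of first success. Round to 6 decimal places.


P = (1-p)^(k-1) * p
(1-p)^(k-1) = 0.5^6 = 0.015625
P = 0.015625 * 0.5 = 0.0078125

0.007813


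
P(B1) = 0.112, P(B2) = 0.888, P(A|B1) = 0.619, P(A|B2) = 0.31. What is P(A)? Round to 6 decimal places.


P(A) = P(A|B1)*P(B1) + P(A|B2)*P(B2)
P(A|B1)*P(B1) = 0.619 * 0.112 = 0.069328
P(A|B2)*P(B2) = 0.31 * 0.888 = 0.27528
P(A) = 0.069328 + 0.27528 = 0.344608

0.344608


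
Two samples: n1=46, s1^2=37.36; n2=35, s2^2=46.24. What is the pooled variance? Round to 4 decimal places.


sp^2 = ((n1-1)*s1^2 + (n2-1)*s2^2)/(n1+n2-2)
(n1-1)*s1^2 = 45 * 37.36 = 1681.2
(n2-1)*s2^2 = 34 * 46.24 = 1572.16
numerator = 1681.2 + 1572.16 = 3253.36
n1+n2-2 = 79
sp^2 = 3253.36 / 79 = 81334/1975 ≈ 41.181772

41.1818


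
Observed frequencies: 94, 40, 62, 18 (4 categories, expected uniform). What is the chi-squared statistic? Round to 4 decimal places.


chi2 = sum((O-E)^2/E), E = total/4
total = 214, E = 214/4 = 53.5
(94 - 53.5)^2 / 53.5 = 1640.25 / 53.5 = 6561/214 ≈ 30.658879
(40 - 53.5)^2 / 53.5 = 182.25 / 53.5 = 729/214 ≈ 3.406542
(62 - 53.5)^2 / 53.5 = 72.25 / 53.5 = 289/214 ≈ 1.350467
(18 - 53.5)^2 / 53.5 = 1260.25 / 53.5 = 5041/214 ≈ 23.556075
chi2 = 6310/107 ≈ 58.971963

58.9720


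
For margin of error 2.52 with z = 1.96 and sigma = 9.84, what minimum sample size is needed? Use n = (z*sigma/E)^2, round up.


z*sigma/E = 1.96 * 9.84 / 2.52 = 574/75 ≈ 7.653333
(z*sigma/E)^2 = 329476/5625 ≈ 58.573511
round up: n = 59

59


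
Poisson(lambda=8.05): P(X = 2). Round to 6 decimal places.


P = e^(-lam) * lam^k / k!
e^(-8.05) ≈ 0.0003191019
lam^k = 8.05^2 = 64.8025
k! = 2! = 2
P = 0.0003191019 * 64.8025 / 2 ≈ 0.010339

0.010339


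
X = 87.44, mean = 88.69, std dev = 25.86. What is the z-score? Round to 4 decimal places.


z = (X - mu) / sigma
X - mu = 87.44 - 88.69 = -1.25
z = -1.25 / 25.86 = -125/2586 ≈ -0.048337

-0.0483


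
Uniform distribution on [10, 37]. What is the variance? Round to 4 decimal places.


Var = (b-a)^2 / 12
(b-a)^2 = (37 - 10)^2 = 729
Var = 729/12 = 60.75

60.7500


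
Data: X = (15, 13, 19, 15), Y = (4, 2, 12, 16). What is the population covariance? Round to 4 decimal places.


Cov = (1/n)*sum((xi-xbar)(yi-ybar))
n = 4, xbar = 62/4 = 15.5, ybar = 34/4 = 8.5
sum((xi-xbar)(yi-ybar)) = 27
Cov = 27 / 4 = 6.75

6.7500


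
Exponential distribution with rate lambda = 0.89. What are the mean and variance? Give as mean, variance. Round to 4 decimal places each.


mean = 1/lam, var = 1/lam^2
mean = 1 / 0.89 = 100/89 ≈ 1.123596
lam^2 = 0.89^2 = 0.7921
var = 1 / 0.7921 = 10000/7921 ≈ 1.262467

1.1236, 1.2625


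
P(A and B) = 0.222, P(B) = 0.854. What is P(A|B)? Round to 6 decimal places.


P(A|B) = P(A and B) / P(B) = 0.222 / 0.854 = 111/427 ≈ 0.25995316

0.259953


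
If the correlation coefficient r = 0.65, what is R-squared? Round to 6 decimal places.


R^2 = r^2 = (0.65)^2 = 0.4225

0.422500


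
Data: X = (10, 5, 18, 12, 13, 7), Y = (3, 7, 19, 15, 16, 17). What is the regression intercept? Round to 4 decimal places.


a = ybar - b*xbar, where b = sum((xi-xbar)(yi-ybar)) / sum((xi-xbar)^2)
n = 6, xbar = 65/6 ≈ 10.833333, ybar = 77/6 ≈ 12.833333
Sxy = sum((xi-xbar)(yi-ybar)) = 479/6 ≈ 79.833333
Sxx = sum((xi-xbar)^2) = 641/6 ≈ 106.833333
b = Sxy / Sxx = 479/641 ≈ 0.747270
a = 12.833333 - 0.747270 * 10.833333 = 3037/641 ≈ 4.737910

4.7379


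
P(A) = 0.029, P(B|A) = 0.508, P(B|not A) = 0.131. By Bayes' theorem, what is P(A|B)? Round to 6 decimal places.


P(A|B) = P(B|A)*P(A) / P(B), P(B) = P(B|A)*P(A) + P(B|not A)*P(not A)
P(B|A)*P(A) = 0.508 * 0.029 = 0.014732
P(B|not A)*P(not A) = 0.131 * 0.971 = 0.127201
P(B) = 0.014732 + 0.127201 = 0.141933
P(A|B) = 0.014732 / 0.141933 ≈ 0.10379545

0.103795


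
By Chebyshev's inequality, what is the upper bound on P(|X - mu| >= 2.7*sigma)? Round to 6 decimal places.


P <= 1/k^2
k^2 = 2.7^2 = 7.29
1/k^2 = 1 / 7.29 = 100/729 ≈ 0.13717421

0.137174


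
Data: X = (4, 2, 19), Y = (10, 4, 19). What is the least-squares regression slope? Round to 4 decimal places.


b = sum((xi-xbar)(yi-ybar)) / sum((xi-xbar)^2)
n = 3, xbar = 25/3 ≈ 8.333333, ybar = 33/3 = 11
Sxy = sum((xi-xbar)(yi-ybar)) = 134
Sxx = sum((xi-xbar)^2) = 518/3 ≈ 172.666667
b = Sxy / Sxx = 201/259 ≈ 0.776062

0.7761


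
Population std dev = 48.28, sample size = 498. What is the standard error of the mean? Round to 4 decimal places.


SE = sigma / sqrt(n)
sqrt(498) ≈ 22.315914
SE = 48.28 / 22.315914 ≈ 2.163479

2.1635


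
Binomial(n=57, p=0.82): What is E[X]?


E[X] = n*p = 57 * 0.82 = 46.74

46.74


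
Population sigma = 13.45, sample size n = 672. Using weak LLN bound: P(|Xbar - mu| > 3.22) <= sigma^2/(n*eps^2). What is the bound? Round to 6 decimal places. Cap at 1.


bound = min(1, sigma^2/(n*eps^2))
sigma^2 = 13.45^2 = 180.9025
n*eps^2 = 672 * 3.22^2 = 672 * 10.3684 = 6967.5648
sigma^2/(n*eps^2) = 180.9025 / 6967.5648 ≈ 0.02596352

0.025964


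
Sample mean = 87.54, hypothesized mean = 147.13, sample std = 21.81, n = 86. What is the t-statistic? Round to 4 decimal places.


t = (xbar - mu0) / (s/sqrt(n))
xbar - mu0 = 87.54 - 147.13 = -59.59
sqrt(86) ≈ 9.27361850
s/sqrt(n) = 21.81 / 9.27361850 ≈ 2.35183278
t = -59.59 / 2.35183278 ≈ -25.337686

-25.3377


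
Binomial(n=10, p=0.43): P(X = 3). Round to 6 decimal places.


P = C(n,k) * p^k * (1-p)^(n-k)
C(10,3) = 120
p^k = 0.43^3 = 0.079507
(1-p)^(n-k) = 0.57^7 ≈ 0.01954897
P = 120 * 0.079507 * 0.01954897 ≈ 0.186514

0.186514


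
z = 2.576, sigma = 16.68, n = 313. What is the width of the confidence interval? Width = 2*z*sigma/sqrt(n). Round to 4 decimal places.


width = 2*z*sigma/sqrt(n)
2*z*sigma = 2 * 2.576 * 16.68 = 85.93536
sqrt(313) ≈ 17.691806
width = 85.93536 / 17.691806 ≈ 4.857354

4.8574


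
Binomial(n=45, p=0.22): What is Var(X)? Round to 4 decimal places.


Var = n*p*(1-p) = 45 * 0.22 * 0.78 = 7.722

7.7220


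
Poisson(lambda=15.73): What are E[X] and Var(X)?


E[X] = Var(X) = lambda = 15.73

15.73, 15.73


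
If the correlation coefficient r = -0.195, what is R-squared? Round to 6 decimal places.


R^2 = r^2 = (-0.195)^2 = 0.038025

0.038025


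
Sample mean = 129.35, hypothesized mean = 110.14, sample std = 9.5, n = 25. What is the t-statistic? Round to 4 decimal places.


t = (xbar - mu0) / (s/sqrt(n))
xbar - mu0 = 129.35 - 110.14 = 19.21
sqrt(25) = 5
s/sqrt(n) = 9.5 / 5 = 1.9
t = 19.21 / 1.9 = 1921/190 ≈ 10.110526

10.1105


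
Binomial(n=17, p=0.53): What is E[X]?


E[X] = n*p = 17 * 0.53 = 9.01

9.01


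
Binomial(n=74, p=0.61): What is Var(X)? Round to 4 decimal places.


Var = n*p*(1-p) = 74 * 0.61 * 0.39 = 17.6046

17.6046


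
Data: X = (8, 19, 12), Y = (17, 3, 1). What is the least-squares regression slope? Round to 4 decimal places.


b = sum((xi-xbar)(yi-ybar)) / sum((xi-xbar)^2)
n = 3, xbar = 39/3 = 13, ybar = 21/3 = 7
Sxy = sum((xi-xbar)(yi-ybar)) = -68
Sxx = sum((xi-xbar)^2) = 62
b = Sxy / Sxx = -34/31 ≈ -1.096774

-1.0968


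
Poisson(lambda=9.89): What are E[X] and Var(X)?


E[X] = Var(X) = lambda = 9.89

9.89, 9.89


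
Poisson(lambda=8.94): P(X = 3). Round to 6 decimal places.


P = e^(-lam) * lam^k / k!
e^(-8.94) ≈ 0.0001310410
lam^k = 8.94^3 = 714.516984
k! = 3! = 6
P = 0.0001310410 * 714.516984 / 6 ≈ 0.015605

0.015605


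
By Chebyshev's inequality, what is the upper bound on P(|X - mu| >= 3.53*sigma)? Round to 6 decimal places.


P <= 1/k^2
k^2 = 3.53^2 = 12.4609
1/k^2 = 1 / 12.4609 ≈ 0.08025103

0.080251


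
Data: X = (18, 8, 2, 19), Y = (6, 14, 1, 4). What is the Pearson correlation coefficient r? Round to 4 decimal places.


r = sum((xi-xbar)(yi-ybar)) / sqrt(sum((xi-xbar)^2) * sum((yi-ybar)^2))
n = 4, xbar = 47/4 = 11.75, ybar = 25/4 = 6.25
Sxy = sum((xi-xbar)(yi-ybar)) = 4.25
Sxx = sum((xi-xbar)^2) = 200.75
Syy = sum((yi-ybar)^2) = 92.75
sqrt(Sxx*Syy) ≈ 136.453518
r = Sxy / sqrt(Sxx*Syy) = 4.25 / 136.453518 ≈ 0.031146

0.0311


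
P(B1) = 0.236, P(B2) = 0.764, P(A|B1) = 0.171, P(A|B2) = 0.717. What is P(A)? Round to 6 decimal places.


P(A) = P(A|B1)*P(B1) + P(A|B2)*P(B2)
P(A|B1)*P(B1) = 0.171 * 0.236 = 0.040356
P(A|B2)*P(B2) = 0.717 * 0.764 = 0.547788
P(A) = 0.040356 + 0.547788 = 0.588144

0.588144


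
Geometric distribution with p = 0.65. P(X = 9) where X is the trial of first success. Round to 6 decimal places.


P = (1-p)^(k-1) * p
(1-p)^(k-1) = 0.35^8 ≈ 0.0002251875
P = 0.0002251875 * 0.65 ≈ 0.0001463719

0.000146


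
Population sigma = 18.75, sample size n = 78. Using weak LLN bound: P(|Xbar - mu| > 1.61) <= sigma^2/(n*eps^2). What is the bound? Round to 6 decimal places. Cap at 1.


bound = min(1, sigma^2/(n*eps^2))
sigma^2 = 18.75^2 = 351.5625
n*eps^2 = 78 * 1.61^2 = 78 * 2.5921 = 202.1838
sigma^2/(n*eps^2) = 351.5625 / 202.1838 ≈ 1.73882626
this exceeds 1, so the bound is capped at 1

1.000000


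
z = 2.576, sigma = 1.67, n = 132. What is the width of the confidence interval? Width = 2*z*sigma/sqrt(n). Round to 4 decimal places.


width = 2*z*sigma/sqrt(n)
2*z*sigma = 2 * 2.576 * 1.67 = 8.60384
sqrt(132) ≈ 11.489125
width = 8.60384 / 11.489125 ≈ 0.748868

0.7489


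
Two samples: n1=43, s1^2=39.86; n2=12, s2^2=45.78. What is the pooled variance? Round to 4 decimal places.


sp^2 = ((n1-1)*s1^2 + (n2-1)*s2^2)/(n1+n2-2)
(n1-1)*s1^2 = 42 * 39.86 = 1674.12
(n2-1)*s2^2 = 11 * 45.78 = 503.58
numerator = 1674.12 + 503.58 = 2177.7
n1+n2-2 = 53
sp^2 = 2177.7 / 53 = 21777/530 ≈ 41.088679

41.0887


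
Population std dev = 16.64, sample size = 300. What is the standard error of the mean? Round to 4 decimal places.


SE = sigma / sqrt(n)
sqrt(300) ≈ 17.320508
SE = 16.64 / 17.320508 ≈ 0.960711

0.9607


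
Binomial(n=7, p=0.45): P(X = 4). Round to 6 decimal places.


P = C(n,k) * p^k * (1-p)^(n-k)
C(7,4) = 35
p^k = 0.45^4 = 0.04100625
(1-p)^(n-k) = 0.55^3 = 0.166375
P = 35 * 0.04100625 * 0.166375 ≈ 0.238785

0.238785


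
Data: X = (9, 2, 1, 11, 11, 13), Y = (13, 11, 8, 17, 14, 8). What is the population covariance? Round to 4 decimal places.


Cov = (1/n)*sum((xi-xbar)(yi-ybar))
n = 6, xbar = 47/6 ≈ 7.833333, ybar = 71/6 ≈ 11.833333
sum((xi-xbar)(yi-ybar)) = 215/6 ≈ 35.833333
Cov = 35.833333 / 6 = 215/36 ≈ 5.972222

5.9722


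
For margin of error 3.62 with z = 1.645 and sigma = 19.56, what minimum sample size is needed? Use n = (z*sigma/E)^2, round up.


z*sigma/E = 1.645 * 19.56 / 3.62 ≈ 8.888453
(z*sigma/E)^2 ≈ 79.004597
round up: n = 80

80


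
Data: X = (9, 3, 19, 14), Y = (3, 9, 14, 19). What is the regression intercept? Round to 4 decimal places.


a = ybar - b*xbar, where b = sum((xi-xbar)(yi-ybar)) / sum((xi-xbar)^2)
n = 4, xbar = 45/4 = 11.25, ybar = 45/4 = 11.25
Sxy = sum((xi-xbar)(yi-ybar)) = 79.75
Sxx = sum((xi-xbar)^2) = 140.75
b = Sxy / Sxx = 319/563 ≈ 0.566607
a = 11.25 - 0.566607 * 11.25 = 2745/563 ≈ 4.875666

4.8757


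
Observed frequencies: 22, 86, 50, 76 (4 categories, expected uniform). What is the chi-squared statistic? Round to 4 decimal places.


chi2 = sum((O-E)^2/E), E = total/4
total = 234, E = 234/4 = 58.5
(22 - 58.5)^2 / 58.5 = 1332.25 / 58.5 = 5329/234 ≈ 22.773504
(86 - 58.5)^2 / 58.5 = 756.25 / 58.5 = 3025/234 ≈ 12.927350
(50 - 58.5)^2 / 58.5 = 72.25 / 58.5 = 289/234 ≈ 1.235043
(76 - 58.5)^2 / 58.5 = 306.25 / 58.5 = 1225/234 ≈ 5.235043
chi2 = 4934/117 ≈ 42.170940

42.1709


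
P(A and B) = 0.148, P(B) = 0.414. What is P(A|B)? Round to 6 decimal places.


P(A|B) = P(A and B) / P(B) = 0.148 / 0.414 = 74/207 ≈ 0.35748792

0.357488


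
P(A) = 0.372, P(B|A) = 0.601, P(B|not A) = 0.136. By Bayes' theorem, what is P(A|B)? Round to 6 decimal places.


P(A|B) = P(B|A)*P(A) / P(B), P(B) = P(B|A)*P(A) + P(B|not A)*P(not A)
P(B|A)*P(A) = 0.601 * 0.372 = 0.223572
P(B|not A)*P(not A) = 0.136 * 0.628 = 0.085408
P(B) = 0.223572 + 0.085408 = 0.30898
P(A|B) = 0.223572 / 0.30898 ≈ 0.72358081

0.723581


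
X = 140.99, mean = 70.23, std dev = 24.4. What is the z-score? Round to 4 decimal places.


z = (X - mu) / sigma
X - mu = 140.99 - 70.23 = 70.76
z = 70.76 / 24.4 = 2.9

2.9000


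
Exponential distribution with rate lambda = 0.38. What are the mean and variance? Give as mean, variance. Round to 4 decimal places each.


mean = 1/lam, var = 1/lam^2
mean = 1 / 0.38 = 50/19 ≈ 2.631579
lam^2 = 0.38^2 = 0.1444
var = 1 / 0.1444 = 2500/361 ≈ 6.925208

2.6316, 6.9252


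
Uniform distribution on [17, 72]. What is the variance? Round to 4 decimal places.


Var = (b-a)^2 / 12
(b-a)^2 = (72 - 17)^2 = 3025
Var = 3025/12 ≈ 252.083333

252.0833


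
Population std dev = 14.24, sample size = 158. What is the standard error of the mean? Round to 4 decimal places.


SE = sigma / sqrt(n)
sqrt(158) ≈ 12.569805
SE = 14.24 / 12.569805 ≈ 1.132874

1.1329


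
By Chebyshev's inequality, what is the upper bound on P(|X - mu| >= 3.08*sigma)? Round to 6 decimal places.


P <= 1/k^2
k^2 = 3.08^2 = 9.4864
1/k^2 = 1 / 9.4864 = 625/5929 ≈ 0.10541407

0.105414


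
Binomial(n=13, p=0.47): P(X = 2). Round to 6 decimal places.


P = C(n,k) * p^k * (1-p)^(n-k)
C(13,2) = 78
p^k = 0.47^2 = 0.2209
(1-p)^(n-k) = 0.53^11 ≈ 0.0009269036
P = 78 * 0.2209 * 0.0009269036 ≈ 0.015971

0.015971


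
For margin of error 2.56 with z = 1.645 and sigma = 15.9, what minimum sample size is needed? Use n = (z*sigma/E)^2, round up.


z*sigma/E = 1.645 * 15.9 / 2.56 = 52311/5120 ≈ 10.216992
(z*sigma/E)^2 ≈ 104.386929
round up: n = 105

105


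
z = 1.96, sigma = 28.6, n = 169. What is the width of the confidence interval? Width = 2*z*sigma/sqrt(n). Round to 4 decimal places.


width = 2*z*sigma/sqrt(n)
2*z*sigma = 2 * 1.96 * 28.6 = 112.112
sqrt(169) = 13
width = 112.112 / 13 = 8.624

8.6240


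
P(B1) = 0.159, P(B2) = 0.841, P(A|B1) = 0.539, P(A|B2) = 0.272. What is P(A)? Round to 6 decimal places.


P(A) = P(A|B1)*P(B1) + P(A|B2)*P(B2)
P(A|B1)*P(B1) = 0.539 * 0.159 = 0.085701
P(A|B2)*P(B2) = 0.272 * 0.841 = 0.228752
P(A) = 0.085701 + 0.228752 = 0.314453

0.314453


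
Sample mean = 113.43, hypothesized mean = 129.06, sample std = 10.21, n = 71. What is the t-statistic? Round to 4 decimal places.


t = (xbar - mu0) / (s/sqrt(n))
xbar - mu0 = 113.43 - 129.06 = -15.63
sqrt(71) ≈ 8.42614977
s/sqrt(n) = 10.21 / 8.42614977 ≈ 1.21170407
t = -15.63 / 1.21170407 ≈ -12.899189

-12.8992


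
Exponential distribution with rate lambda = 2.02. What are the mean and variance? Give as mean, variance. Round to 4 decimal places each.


mean = 1/lam, var = 1/lam^2
mean = 1 / 2.02 = 50/101 ≈ 0.495050
lam^2 = 2.02^2 = 4.0804
var = 1 / 4.0804 ≈ 0.245074

0.4950, 0.2451


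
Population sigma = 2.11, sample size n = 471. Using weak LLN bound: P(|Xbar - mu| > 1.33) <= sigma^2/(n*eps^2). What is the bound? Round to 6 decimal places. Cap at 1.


bound = min(1, sigma^2/(n*eps^2))
sigma^2 = 2.11^2 = 4.4521
n*eps^2 = 471 * 1.33^2 = 471 * 1.7689 = 833.1519
sigma^2/(n*eps^2) = 4.4521 / 833.1519 ≈ 0.00534368

0.005344


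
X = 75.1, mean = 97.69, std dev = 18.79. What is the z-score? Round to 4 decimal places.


z = (X - mu) / sigma
X - mu = 75.1 - 97.69 = -22.59
z = -22.59 / 18.79 = -2259/1879 ≈ -1.202235

-1.2022


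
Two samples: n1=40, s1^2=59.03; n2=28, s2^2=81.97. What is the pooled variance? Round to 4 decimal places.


sp^2 = ((n1-1)*s1^2 + (n2-1)*s2^2)/(n1+n2-2)
(n1-1)*s1^2 = 39 * 59.03 = 2302.17
(n2-1)*s2^2 = 27 * 81.97 = 2213.19
numerator = 2302.17 + 2213.19 = 4515.36
n1+n2-2 = 66
sp^2 = 4515.36 / 66 = 18814/275 ≈ 68.414545

68.4145


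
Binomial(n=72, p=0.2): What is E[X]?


E[X] = n*p = 72 * 0.2 = 14.4

14.4


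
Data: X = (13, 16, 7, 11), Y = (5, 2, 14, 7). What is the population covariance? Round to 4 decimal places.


Cov = (1/n)*sum((xi-xbar)(yi-ybar))
n = 4, xbar = 47/4 = 11.75, ybar = 28/4 = 7
sum((xi-xbar)(yi-ybar)) = -57
Cov = -57 / 4 = -14.25

-14.2500


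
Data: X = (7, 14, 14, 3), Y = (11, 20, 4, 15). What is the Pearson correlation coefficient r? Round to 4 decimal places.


r = sum((xi-xbar)(yi-ybar)) / sqrt(sum((xi-xbar)^2) * sum((yi-ybar)^2))
n = 4, xbar = 38/4 = 9.5, ybar = 50/4 = 12.5
Sxy = sum((xi-xbar)(yi-ybar)) = -17
Sxx = sum((xi-xbar)^2) = 89
Syy = sum((yi-ybar)^2) = 137
sqrt(Sxx*Syy) ≈ 110.421918
r = Sxy / sqrt(Sxx*Syy) = -17 / 110.421918 ≈ -0.153955

-0.1540


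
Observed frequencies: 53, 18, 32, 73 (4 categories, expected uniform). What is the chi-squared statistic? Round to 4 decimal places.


chi2 = sum((O-E)^2/E), E = total/4
total = 176, E = 176/4 = 44
(53 - 44)^2 / 44 = 81 / 44 = 81/44 ≈ 1.840909
(18 - 44)^2 / 44 = 676 / 44 = 169/11 ≈ 15.363636
(32 - 44)^2 / 44 = 144 / 44 = 36/11 ≈ 3.272727
(73 - 44)^2 / 44 = 841 / 44 = 841/44 ≈ 19.113636
chi2 = 871/22 ≈ 39.590909

39.5909


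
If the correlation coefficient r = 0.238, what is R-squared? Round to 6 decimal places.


R^2 = r^2 = (0.238)^2 = 0.056644

0.056644


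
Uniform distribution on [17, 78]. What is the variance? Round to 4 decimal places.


Var = (b-a)^2 / 12
(b-a)^2 = (78 - 17)^2 = 3721
Var = 3721/12 ≈ 310.083333

310.0833


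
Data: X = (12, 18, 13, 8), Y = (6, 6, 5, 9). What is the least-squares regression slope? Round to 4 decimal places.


b = sum((xi-xbar)(yi-ybar)) / sum((xi-xbar)^2)
n = 4, xbar = 51/4 = 12.75, ybar = 26/4 = 6.5
Sxy = sum((xi-xbar)(yi-ybar)) = -14.5
Sxx = sum((xi-xbar)^2) = 50.75
b = Sxy / Sxx = -2/7 ≈ -0.285714

-0.2857


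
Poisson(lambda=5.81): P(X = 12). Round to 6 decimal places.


P = e^(-lam) * lam^k / k!
e^(-5.81) ≈ 0.002997430
lam^k = 5.81^12 ≈ 1479495296.027921
k! = 12! = 479001600
P = 0.002997430 * 1479495296.027921 / 479001600 ≈ 0.009258

0.009258


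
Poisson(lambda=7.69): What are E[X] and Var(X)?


E[X] = Var(X) = lambda = 7.69

7.69, 7.69


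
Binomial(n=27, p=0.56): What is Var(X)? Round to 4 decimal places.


Var = n*p*(1-p) = 27 * 0.56 * 0.44 = 6.6528

6.6528


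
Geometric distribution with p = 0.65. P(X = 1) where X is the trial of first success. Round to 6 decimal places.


P = (1-p)^(k-1) * p
(1-p)^(k-1) = 0.35^0 = 1
P = 1 * 0.65 = 0.65

0.650000


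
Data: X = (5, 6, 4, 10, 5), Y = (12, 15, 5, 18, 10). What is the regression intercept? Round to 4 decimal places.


a = ybar - b*xbar, where b = sum((xi-xbar)(yi-ybar)) / sum((xi-xbar)^2)
n = 5, xbar = 30/5 = 6, ybar = 60/5 = 12
Sxy = sum((xi-xbar)(yi-ybar)) = 40
Sxx = sum((xi-xbar)^2) = 22
b = Sxy / Sxx = 20/11 ≈ 1.818182
a = 12 - 1.818182 * 6 = 12/11 ≈ 1.090909

1.0909


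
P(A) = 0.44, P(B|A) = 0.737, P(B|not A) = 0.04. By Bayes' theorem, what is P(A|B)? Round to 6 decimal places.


P(A|B) = P(B|A)*P(A) / P(B), P(B) = P(B|A)*P(A) + P(B|not A)*P(not A)
P(B|A)*P(A) = 0.737 * 0.44 = 0.32428
P(B|not A)*P(not A) = 0.04 * 0.56 = 0.0224
P(B) = 0.32428 + 0.0224 = 0.34668
P(A|B) = 0.32428 / 0.34668 = 8107/8667 ≈ 0.93538710

0.935387


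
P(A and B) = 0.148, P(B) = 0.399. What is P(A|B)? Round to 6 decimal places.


P(A|B) = P(A and B) / P(B) = 0.148 / 0.399 = 148/399 ≈ 0.37092732

0.370927


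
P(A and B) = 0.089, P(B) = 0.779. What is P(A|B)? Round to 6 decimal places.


P(A|B) = P(A and B) / P(B) = 0.089 / 0.779 = 89/779 ≈ 0.11424904

0.114249


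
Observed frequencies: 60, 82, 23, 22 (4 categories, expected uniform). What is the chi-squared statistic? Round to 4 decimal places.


chi2 = sum((O-E)^2/E), E = total/4
total = 187, E = 187/4 = 46.75
(60 - 46.75)^2 / 46.75 = 175.5625 / 46.75 = 2809/748 ≈ 3.755348
(82 - 46.75)^2 / 46.75 = 1242.5625 / 46.75 = 19881/748 ≈ 26.578877
(23 - 46.75)^2 / 46.75 = 564.0625 / 46.75 = 9025/748 ≈ 12.065508
(22 - 46.75)^2 / 46.75 = 612.5625 / 46.75 = 891/68 ≈ 13.102941
chi2 = 10379/187 ≈ 55.502674

55.5027


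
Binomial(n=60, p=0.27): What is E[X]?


E[X] = n*p = 60 * 0.27 = 16.2

16.2


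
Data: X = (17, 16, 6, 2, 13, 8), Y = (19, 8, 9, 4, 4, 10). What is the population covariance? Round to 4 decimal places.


Cov = (1/n)*sum((xi-xbar)(yi-ybar))
n = 6, xbar = 62/6 = 31/3 ≈ 10.333333, ybar = 54/6 = 9
sum((xi-xbar)(yi-ybar)) = 87
Cov = 87 / 6 = 14.5

14.5000


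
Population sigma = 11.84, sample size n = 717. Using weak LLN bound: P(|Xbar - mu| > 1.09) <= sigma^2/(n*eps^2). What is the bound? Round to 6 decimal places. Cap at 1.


bound = min(1, sigma^2/(n*eps^2))
sigma^2 = 11.84^2 = 140.1856
n*eps^2 = 717 * 1.09^2 = 717 * 1.1881 = 851.8677
sigma^2/(n*eps^2) = 140.1856 / 851.8677 ≈ 0.16456264

0.164563


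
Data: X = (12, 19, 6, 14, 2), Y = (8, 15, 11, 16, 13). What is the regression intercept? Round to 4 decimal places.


a = ybar - b*xbar, where b = sum((xi-xbar)(yi-ybar)) / sum((xi-xbar)^2)
n = 5, xbar = 53/5 = 10.6, ybar = 63/5 = 12.6
Sxy = sum((xi-xbar)(yi-ybar)) = 29.2
Sxx = sum((xi-xbar)^2) = 179.2
b = Sxy / Sxx = 73/448 ≈ 0.162946
a = 12.6 - 0.162946 * 10.6 = 4871/448 ≈ 10.872768

10.8728


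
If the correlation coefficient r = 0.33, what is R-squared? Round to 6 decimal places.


R^2 = r^2 = (0.33)^2 = 0.1089

0.108900


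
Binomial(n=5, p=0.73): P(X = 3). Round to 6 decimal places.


P = C(n,k) * p^k * (1-p)^(n-k)
C(5,3) = 10
p^k = 0.73^3 = 0.389017
(1-p)^(n-k) = 0.27^2 = 0.0729
P = 10 * 0.389017 * 0.0729 ≈ 0.283593

0.283593


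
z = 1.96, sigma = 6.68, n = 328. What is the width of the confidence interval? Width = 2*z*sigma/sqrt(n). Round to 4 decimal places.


width = 2*z*sigma/sqrt(n)
2*z*sigma = 2 * 1.96 * 6.68 = 26.1856
sqrt(328) ≈ 18.110770
width = 26.1856 / 18.110770 ≈ 1.445858

1.4459


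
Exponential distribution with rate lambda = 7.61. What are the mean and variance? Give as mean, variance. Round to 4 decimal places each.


mean = 1/lam, var = 1/lam^2
mean = 1 / 7.61 = 100/761 ≈ 0.131406
lam^2 = 7.61^2 = 57.9121
var = 1 / 57.9121 ≈ 0.017268

0.1314, 0.0173


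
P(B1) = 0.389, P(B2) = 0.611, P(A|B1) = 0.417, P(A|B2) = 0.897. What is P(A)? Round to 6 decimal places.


P(A) = P(A|B1)*P(B1) + P(A|B2)*P(B2)
P(A|B1)*P(B1) = 0.417 * 0.389 = 0.162213
P(A|B2)*P(B2) = 0.897 * 0.611 = 0.548067
P(A) = 0.162213 + 0.548067 = 0.71028

0.710280


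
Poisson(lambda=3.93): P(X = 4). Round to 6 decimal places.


P = e^(-lam) * lam^k / k!
e^(-3.93) ≈ 0.01964367
lam^k = 3.93^4 ≈ 238.544936
k! = 4! = 24
P = 0.01964367 * 238.544936 / 24 ≈ 0.195246

0.195246


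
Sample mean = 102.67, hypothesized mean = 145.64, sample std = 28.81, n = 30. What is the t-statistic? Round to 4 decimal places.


t = (xbar - mu0) / (s/sqrt(n))
xbar - mu0 = 102.67 - 145.64 = -42.97
sqrt(30) ≈ 5.47722558
s/sqrt(n) = 28.81 / 5.47722558 ≈ 5.25996229
t = -42.97 / 5.25996229 ≈ -8.169260

-8.1693


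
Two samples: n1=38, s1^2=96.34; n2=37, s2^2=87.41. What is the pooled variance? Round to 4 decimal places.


sp^2 = ((n1-1)*s1^2 + (n2-1)*s2^2)/(n1+n2-2)
(n1-1)*s1^2 = 37 * 96.34 = 3564.58
(n2-1)*s2^2 = 36 * 87.41 = 3146.76
numerator = 3564.58 + 3146.76 = 6711.34
n1+n2-2 = 73
sp^2 = 6711.34 / 73 = 335567/3650 ≈ 91.936164

91.9362


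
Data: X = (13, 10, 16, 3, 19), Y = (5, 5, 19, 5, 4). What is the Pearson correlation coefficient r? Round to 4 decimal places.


r = sum((xi-xbar)(yi-ybar)) / sqrt(sum((xi-xbar)^2) * sum((yi-ybar)^2))
n = 5, xbar = 61/5 = 12.2, ybar = 38/5 = 7.6
Sxy = sum((xi-xbar)(yi-ybar)) = 46.4
Sxx = sum((xi-xbar)^2) = 150.8
Syy = sum((yi-ybar)^2) = 163.2
sqrt(Sxx*Syy) ≈ 156.877532
r = Sxy / sqrt(Sxx*Syy) = 46.4 / 156.877532 ≈ 0.295772

0.2958


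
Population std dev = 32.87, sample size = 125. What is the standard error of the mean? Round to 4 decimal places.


SE = sigma / sqrt(n)
sqrt(125) ≈ 11.180340
SE = 32.87 / 11.180340 ≈ 2.939982

2.9400


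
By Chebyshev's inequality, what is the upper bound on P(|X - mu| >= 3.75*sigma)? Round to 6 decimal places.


P <= 1/k^2
k^2 = 3.75^2 = 14.0625
1/k^2 = 1 / 14.0625 = 16/225 ≈ 0.07111111

0.071111


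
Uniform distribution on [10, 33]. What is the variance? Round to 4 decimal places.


Var = (b-a)^2 / 12
(b-a)^2 = (33 - 10)^2 = 529
Var = 529/12 ≈ 44.083333

44.0833


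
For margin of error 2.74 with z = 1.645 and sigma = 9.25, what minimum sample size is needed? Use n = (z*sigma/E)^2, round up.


z*sigma/E = 1.645 * 9.25 / 2.74 = 12173/2192 ≈ 5.553376
(z*sigma/E)^2 ≈ 30.839984
round up: n = 31

31


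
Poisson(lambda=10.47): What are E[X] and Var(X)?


E[X] = Var(X) = lambda = 10.47

10.47, 10.47


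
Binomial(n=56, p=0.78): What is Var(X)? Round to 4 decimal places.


Var = n*p*(1-p) = 56 * 0.78 * 0.22 = 9.6096

9.6096


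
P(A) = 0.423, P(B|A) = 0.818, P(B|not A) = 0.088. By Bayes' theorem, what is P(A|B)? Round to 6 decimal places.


P(A|B) = P(B|A)*P(A) / P(B), P(B) = P(B|A)*P(A) + P(B|not A)*P(not A)
P(B|A)*P(A) = 0.818 * 0.423 = 0.346014
P(B|not A)*P(not A) = 0.088 * 0.577 = 0.050776
P(B) = 0.346014 + 0.050776 = 0.39679
P(A|B) = 0.346014 / 0.39679 ≈ 0.87203307

0.872033


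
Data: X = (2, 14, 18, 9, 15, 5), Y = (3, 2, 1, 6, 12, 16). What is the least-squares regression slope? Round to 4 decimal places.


b = sum((xi-xbar)(yi-ybar)) / sum((xi-xbar)^2)
n = 6, xbar = 63/6 = 10.5, ybar = 40/6 = 20/3 ≈ 6.666667
Sxy = sum((xi-xbar)(yi-ybar)) = -54
Sxx = sum((xi-xbar)^2) = 193.5
b = Sxy / Sxx = -12/43 ≈ -0.279070

-0.2791


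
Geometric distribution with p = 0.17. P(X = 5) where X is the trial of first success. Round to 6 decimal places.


P = (1-p)^(k-1) * p
(1-p)^(k-1) = 0.83^4 ≈ 0.4745832
P = 0.4745832 * 0.17 ≈ 0.08067915

0.080679


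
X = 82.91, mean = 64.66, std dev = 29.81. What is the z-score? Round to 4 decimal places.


z = (X - mu) / sigma
X - mu = 82.91 - 64.66 = 18.25
z = 18.25 / 29.81 = 1825/2981 ≈ 0.612211

0.6122


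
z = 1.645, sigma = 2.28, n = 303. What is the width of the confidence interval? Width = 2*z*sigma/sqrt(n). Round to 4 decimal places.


width = 2*z*sigma/sqrt(n)
2*z*sigma = 2 * 1.645 * 2.28 = 7.5012
sqrt(303) ≈ 17.406895
width = 7.5012 / 17.406895 ≈ 0.430933

0.4309


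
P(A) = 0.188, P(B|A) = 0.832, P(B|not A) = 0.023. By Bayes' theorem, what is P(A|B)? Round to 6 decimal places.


P(A|B) = P(B|A)*P(A) / P(B), P(B) = P(B|A)*P(A) + P(B|not A)*P(not A)
P(B|A)*P(A) = 0.832 * 0.188 = 0.156416
P(B|not A)*P(not A) = 0.023 * 0.812 = 0.018676
P(B) = 0.156416 + 0.018676 = 0.175092
P(A|B) = 0.156416 / 0.175092 ≈ 0.89333607

0.893336


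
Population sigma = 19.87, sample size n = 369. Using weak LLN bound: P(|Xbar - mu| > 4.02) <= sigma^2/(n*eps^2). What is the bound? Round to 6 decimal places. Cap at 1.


bound = min(1, sigma^2/(n*eps^2))
sigma^2 = 19.87^2 = 394.8169
n*eps^2 = 369 * 4.02^2 = 369 * 16.1604 = 5963.1876
sigma^2/(n*eps^2) = 394.8169 / 5963.1876 ≈ 0.06620904

0.066209


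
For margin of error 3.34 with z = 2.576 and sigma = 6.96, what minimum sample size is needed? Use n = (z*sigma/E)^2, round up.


z*sigma/E = 2.576 * 6.96 / 3.34 ≈ 5.367952
(z*sigma/E)^2 ≈ 28.814910
round up: n = 29

29


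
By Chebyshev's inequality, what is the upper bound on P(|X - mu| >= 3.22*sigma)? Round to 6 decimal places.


P <= 1/k^2
k^2 = 3.22^2 = 10.3684
1/k^2 = 1 / 10.3684 ≈ 0.09644690

0.096447


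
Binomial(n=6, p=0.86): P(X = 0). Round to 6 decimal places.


P = C(n,k) * p^k * (1-p)^(n-k)
C(6,0) = 1
p^k = 0.86^0 = 1
(1-p)^(n-k) = 0.14^6 = 0.000007529536
P = 1 * 1 * 0.000007529536 ≈ 0.000008

0.000008


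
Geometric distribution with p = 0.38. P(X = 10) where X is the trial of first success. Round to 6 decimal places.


P = (1-p)^(k-1) * p
(1-p)^(k-1) = 0.62^9 ≈ 0.01353709
P = 0.01353709 * 0.38 ≈ 0.005144093

0.005144


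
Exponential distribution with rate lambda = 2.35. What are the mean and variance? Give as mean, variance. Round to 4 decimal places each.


mean = 1/lam, var = 1/lam^2
mean = 1 / 2.35 = 20/47 ≈ 0.425532
lam^2 = 2.35^2 = 5.5225
var = 1 / 5.5225 = 400/2209 ≈ 0.181077

0.4255, 0.1811


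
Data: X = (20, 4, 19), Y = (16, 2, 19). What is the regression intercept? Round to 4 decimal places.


a = ybar - b*xbar, where b = sum((xi-xbar)(yi-ybar)) / sum((xi-xbar)^2)
n = 3, xbar = 43/3 ≈ 14.333333, ybar = 37/3 ≈ 12.333333
Sxy = sum((xi-xbar)(yi-ybar)) = 476/3 ≈ 158.666667
Sxx = sum((xi-xbar)^2) = 482/3 ≈ 160.666667
b = Sxy / Sxx = 238/241 ≈ 0.987552
a = 12.333333 - 0.987552 * 14.333333 = -439/241 ≈ -1.821577

-1.8216


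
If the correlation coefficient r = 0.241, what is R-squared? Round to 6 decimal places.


R^2 = r^2 = (0.241)^2 = 0.058081

0.058081


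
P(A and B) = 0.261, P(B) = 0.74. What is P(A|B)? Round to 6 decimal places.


P(A|B) = P(A and B) / P(B) = 0.261 / 0.74 = 261/740 ≈ 0.35270270

0.352703


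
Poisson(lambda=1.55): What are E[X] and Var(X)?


E[X] = Var(X) = lambda = 1.55

1.55, 1.55


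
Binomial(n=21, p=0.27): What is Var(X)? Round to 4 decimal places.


Var = n*p*(1-p) = 21 * 0.27 * 0.73 = 4.1391

4.1391


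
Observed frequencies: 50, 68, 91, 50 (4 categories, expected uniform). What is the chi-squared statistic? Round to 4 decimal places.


chi2 = sum((O-E)^2/E), E = total/4
total = 259, E = 259/4 = 64.75
(50 - 64.75)^2 / 64.75 = 217.5625 / 64.75 = 3481/1036 ≈ 3.360039
(68 - 64.75)^2 / 64.75 = 10.5625 / 64.75 = 169/1036 ≈ 0.163127
(91 - 64.75)^2 / 64.75 = 689.0625 / 64.75 = 1575/148 ≈ 10.641892
(50 - 64.75)^2 / 64.75 = 217.5625 / 64.75 = 3481/1036 ≈ 3.360039
chi2 = 4539/259 ≈ 17.525097

17.5251


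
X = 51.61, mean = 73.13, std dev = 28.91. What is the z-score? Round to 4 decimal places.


z = (X - mu) / sigma
X - mu = 51.61 - 73.13 = -21.52
z = -21.52 / 28.91 = -2152/2891 ≈ -0.744379

-0.7444


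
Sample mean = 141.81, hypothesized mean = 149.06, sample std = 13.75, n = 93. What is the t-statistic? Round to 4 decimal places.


t = (xbar - mu0) / (s/sqrt(n))
xbar - mu0 = 141.81 - 149.06 = -7.25
sqrt(93) ≈ 9.64365076
s/sqrt(n) = 13.75 / 9.64365076 ≈ 1.42580858
t = -7.25 / 1.42580858 ≈ -5.084834

-5.0848


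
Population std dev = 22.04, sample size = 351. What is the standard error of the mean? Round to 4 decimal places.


SE = sigma / sqrt(n)
sqrt(351) ≈ 18.734994
SE = 22.04 / 18.734994 ≈ 1.176408

1.1764


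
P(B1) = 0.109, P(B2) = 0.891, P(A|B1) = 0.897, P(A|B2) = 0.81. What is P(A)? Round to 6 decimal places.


P(A) = P(A|B1)*P(B1) + P(A|B2)*P(B2)
P(A|B1)*P(B1) = 0.897 * 0.109 = 0.097773
P(A|B2)*P(B2) = 0.81 * 0.891 = 0.72171
P(A) = 0.097773 + 0.72171 = 0.819483

0.819483


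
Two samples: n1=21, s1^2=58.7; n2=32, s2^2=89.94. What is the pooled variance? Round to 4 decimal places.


sp^2 = ((n1-1)*s1^2 + (n2-1)*s2^2)/(n1+n2-2)
(n1-1)*s1^2 = 20 * 58.7 = 1174
(n2-1)*s2^2 = 31 * 89.94 = 2788.14
numerator = 1174 + 2788.14 = 3962.14
n1+n2-2 = 51
sp^2 = 3962.14 / 51 = 198107/2550 ≈ 77.689020

77.6890


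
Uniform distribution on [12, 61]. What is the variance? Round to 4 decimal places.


Var = (b-a)^2 / 12
(b-a)^2 = (61 - 12)^2 = 2401
Var = 2401/12 ≈ 200.083333

200.0833


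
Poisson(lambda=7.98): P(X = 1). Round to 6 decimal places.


P = e^(-lam) * lam^k / k!
e^(-7.98) ≈ 0.0003422394
lam^k = 7.98^1 = 7.98
k! = 1! = 1
P = 0.0003422394 * 7.98 / 1 ≈ 0.002731

0.002731


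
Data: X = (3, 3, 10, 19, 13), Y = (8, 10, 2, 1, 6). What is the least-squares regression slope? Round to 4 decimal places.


b = sum((xi-xbar)(yi-ybar)) / sum((xi-xbar)^2)
n = 5, xbar = 48/5 = 9.6, ybar = 27/5 = 5.4
Sxy = sum((xi-xbar)(yi-ybar)) = -88.2
Sxx = sum((xi-xbar)^2) = 187.2
b = Sxy / Sxx = -49/104 ≈ -0.471154

-0.4712


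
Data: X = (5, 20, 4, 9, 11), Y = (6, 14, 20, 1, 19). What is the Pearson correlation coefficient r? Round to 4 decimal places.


r = sum((xi-xbar)(yi-ybar)) / sqrt(sum((xi-xbar)^2) * sum((yi-ybar)^2))
n = 5, xbar = 49/5 = 9.8, ybar = 60/5 = 12
Sxy = sum((xi-xbar)(yi-ybar)) = 20
Sxx = sum((xi-xbar)^2) = 162.8
Syy = sum((yi-ybar)^2) = 274
sqrt(Sxx*Syy) ≈ 211.204167
r = Sxy / sqrt(Sxx*Syy) = 20 / 211.204167 ≈ 0.094695

0.0947


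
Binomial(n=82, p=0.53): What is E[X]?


E[X] = n*p = 82 * 0.53 = 43.46

43.46


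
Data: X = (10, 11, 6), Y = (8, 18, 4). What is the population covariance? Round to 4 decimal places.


Cov = (1/n)*sum((xi-xbar)(yi-ybar))
n = 3, xbar = 27/3 = 9, ybar = 30/3 = 10
sum((xi-xbar)(yi-ybar)) = 32
Cov = 32 / 3 = 32/3 ≈ 10.666667

10.6667


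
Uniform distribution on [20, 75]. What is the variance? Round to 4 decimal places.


Var = (b-a)^2 / 12
(b-a)^2 = (75 - 20)^2 = 3025
Var = 3025/12 ≈ 252.083333

252.0833


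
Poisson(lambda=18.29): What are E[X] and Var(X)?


E[X] = Var(X) = lambda = 18.29

18.29, 18.29


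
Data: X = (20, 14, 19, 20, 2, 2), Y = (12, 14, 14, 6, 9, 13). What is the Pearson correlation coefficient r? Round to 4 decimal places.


r = sum((xi-xbar)(yi-ybar)) / sqrt(sum((xi-xbar)^2) * sum((yi-ybar)^2))
n = 6, xbar = 77/6 ≈ 12.833333, ybar = 68/6 = 34/3 ≈ 11.333333
Sxy = sum((xi-xbar)(yi-ybar)) = -20/3 ≈ -6.666667
Sxx = sum((xi-xbar)^2) = 2261/6 ≈ 376.833333
Syy = sum((yi-ybar)^2) = 154/3 ≈ 51.333333
sqrt(Sxx*Syy) ≈ 139.083109
r = Sxy / sqrt(Sxx*Syy) = -6.666667 / 139.083109 ≈ -0.047933

-0.0479


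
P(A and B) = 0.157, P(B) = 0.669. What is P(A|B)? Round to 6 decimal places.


P(A|B) = P(A and B) / P(B) = 0.157 / 0.669 = 157/669 ≈ 0.23467862

0.234679


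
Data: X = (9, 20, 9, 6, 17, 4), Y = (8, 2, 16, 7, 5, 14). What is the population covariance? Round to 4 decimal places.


Cov = (1/n)*sum((xi-xbar)(yi-ybar))
n = 6, xbar = 65/6 ≈ 10.833333, ybar = 52/6 = 26/3 ≈ 8.666667
sum((xi-xbar)(yi-ybar)) = -373/3 ≈ -124.333333
Cov = -124.333333 / 6 = -373/18 ≈ -20.722222

-20.7222
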